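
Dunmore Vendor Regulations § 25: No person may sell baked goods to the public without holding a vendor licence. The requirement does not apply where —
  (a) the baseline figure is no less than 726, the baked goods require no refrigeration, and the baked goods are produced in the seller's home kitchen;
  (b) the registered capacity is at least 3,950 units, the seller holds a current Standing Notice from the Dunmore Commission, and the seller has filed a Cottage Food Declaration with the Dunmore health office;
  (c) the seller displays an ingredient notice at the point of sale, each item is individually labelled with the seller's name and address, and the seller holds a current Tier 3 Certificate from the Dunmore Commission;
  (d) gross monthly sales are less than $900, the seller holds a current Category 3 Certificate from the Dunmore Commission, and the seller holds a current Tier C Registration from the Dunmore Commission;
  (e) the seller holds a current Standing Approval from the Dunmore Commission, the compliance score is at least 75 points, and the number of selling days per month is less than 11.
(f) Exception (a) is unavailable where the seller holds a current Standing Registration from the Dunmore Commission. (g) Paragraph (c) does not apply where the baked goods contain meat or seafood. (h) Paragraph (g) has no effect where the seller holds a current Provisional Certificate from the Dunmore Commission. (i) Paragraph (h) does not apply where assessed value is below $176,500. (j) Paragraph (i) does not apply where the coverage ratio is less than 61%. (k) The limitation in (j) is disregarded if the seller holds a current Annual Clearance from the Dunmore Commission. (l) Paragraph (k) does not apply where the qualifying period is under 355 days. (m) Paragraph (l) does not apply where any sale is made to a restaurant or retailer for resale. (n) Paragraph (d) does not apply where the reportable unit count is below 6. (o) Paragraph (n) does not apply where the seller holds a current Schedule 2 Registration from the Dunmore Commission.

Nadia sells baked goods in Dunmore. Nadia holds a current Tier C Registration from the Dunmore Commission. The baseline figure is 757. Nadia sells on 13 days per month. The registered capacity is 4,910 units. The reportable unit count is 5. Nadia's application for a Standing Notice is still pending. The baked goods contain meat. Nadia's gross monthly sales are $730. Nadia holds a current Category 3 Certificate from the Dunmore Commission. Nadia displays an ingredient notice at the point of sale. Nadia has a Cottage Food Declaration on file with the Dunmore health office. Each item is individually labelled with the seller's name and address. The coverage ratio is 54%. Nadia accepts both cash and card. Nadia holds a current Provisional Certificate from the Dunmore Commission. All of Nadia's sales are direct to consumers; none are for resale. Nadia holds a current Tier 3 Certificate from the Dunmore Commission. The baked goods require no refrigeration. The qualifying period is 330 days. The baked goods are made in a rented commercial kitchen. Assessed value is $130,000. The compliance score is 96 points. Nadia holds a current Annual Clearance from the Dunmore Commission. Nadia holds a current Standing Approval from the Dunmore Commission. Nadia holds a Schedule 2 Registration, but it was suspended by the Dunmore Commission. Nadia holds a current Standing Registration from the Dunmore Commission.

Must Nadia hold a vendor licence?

No — exception (c) applies; Nadia is not required to hold a vendor licence.

Exception (a) requires that the baked goods are produced in the seller's home kitchen; but the baked goods are made in a commercial kitchen, not a home kitchen, so (a) is unavailable.
Exception (b) requires that the seller holds a current Standing Notice from the Dunmore Commission; but the Standing Notice is not current, so (b) is unavailable.
Exception (c): an ingredient notice is displayed; items are individually labelled; a current Tier 3 Certificate is held — every condition holds. Considering the limiting provisions: (g) would limit (c) — the baked goods contain meat — but (h) sets (g) aside: (h) applies — a current Provisional Certificate is held. (i) is triggered (assessed value is $130,000, below the $176,500 limit), but is itself disapplied by (j): (j) is triggered — the coverage ratio is 54%, less than the 61% limit. (k) would limit (j) — a current Annual Clearance is held — but (l) sets (k) aside: (l) operates against (k): the qualifying period is 330 days, under the 355 days limit. (m) is not triggered (no sales are for resale), so (l) stands. (c) remains available.
Exception (d): gross monthly sales are $730, less than the $900 limit; a current Category 3 Certificate is held; a current Tier C Registration is held — every condition holds. But: (n) is engaged — the reportable unit count is 5, below the 6 limit. (o), which would lift (n), is not engaged — no current Schedule 2 Registration is held. (d) is therefore removed.
Exception (e) does not apply: the number of selling days per month is 13, not less than 11.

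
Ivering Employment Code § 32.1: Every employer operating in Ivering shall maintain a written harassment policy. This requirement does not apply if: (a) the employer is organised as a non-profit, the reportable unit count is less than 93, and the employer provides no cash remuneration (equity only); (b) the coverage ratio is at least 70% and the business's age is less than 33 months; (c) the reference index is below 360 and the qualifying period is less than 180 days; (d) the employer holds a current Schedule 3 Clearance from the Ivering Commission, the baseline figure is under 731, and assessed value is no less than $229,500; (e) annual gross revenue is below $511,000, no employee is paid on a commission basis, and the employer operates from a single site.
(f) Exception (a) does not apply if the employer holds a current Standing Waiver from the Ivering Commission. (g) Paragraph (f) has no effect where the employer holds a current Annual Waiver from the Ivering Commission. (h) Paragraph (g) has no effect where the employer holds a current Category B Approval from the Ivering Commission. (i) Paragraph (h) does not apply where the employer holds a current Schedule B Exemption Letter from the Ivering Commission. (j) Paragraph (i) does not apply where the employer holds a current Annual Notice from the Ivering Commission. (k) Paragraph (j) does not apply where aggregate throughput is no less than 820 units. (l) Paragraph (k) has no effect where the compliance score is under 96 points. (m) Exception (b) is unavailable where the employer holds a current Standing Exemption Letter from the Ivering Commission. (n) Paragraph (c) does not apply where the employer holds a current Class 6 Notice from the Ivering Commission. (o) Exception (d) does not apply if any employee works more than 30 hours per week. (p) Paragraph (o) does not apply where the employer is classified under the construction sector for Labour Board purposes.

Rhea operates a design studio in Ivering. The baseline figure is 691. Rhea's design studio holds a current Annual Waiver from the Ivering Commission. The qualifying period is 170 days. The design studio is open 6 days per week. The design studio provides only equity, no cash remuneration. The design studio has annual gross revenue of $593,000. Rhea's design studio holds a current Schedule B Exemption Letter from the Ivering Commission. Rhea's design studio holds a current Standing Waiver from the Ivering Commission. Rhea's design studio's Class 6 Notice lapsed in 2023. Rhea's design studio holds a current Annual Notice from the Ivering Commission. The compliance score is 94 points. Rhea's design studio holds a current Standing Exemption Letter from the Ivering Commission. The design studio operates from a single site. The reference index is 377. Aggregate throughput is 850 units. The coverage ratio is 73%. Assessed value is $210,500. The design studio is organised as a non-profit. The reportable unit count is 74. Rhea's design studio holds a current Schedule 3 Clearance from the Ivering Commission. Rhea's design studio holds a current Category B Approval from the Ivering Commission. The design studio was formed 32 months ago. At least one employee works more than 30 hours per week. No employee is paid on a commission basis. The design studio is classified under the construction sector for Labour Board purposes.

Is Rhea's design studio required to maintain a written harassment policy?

Yes — Rhea's design studio must maintain a written harassment policy.

Exception (a): the employer is a non-profit; the reportable unit count is 74, less than the 93 limit; remuneration is equity-only — every condition holds. However, paragraphs (f)–(l) must be considered: (f) operates against (a): a current Standing Waiver is held. (g) operates (a current Annual Waiver is held), but is displaced by (h): (h) operates against (g): a current Category B Approval is held. (i) is triggered (a current Schedule B Exemption Letter is held), but yields to (j): (j) is engaged — a current Annual Notice is held. (k) would limit (j) — aggregate throughput is 850 units, meeting the 820 units threshold — but (l) sets (k) aside: (l) is engaged — the compliance score is 94 points, under the 96 points limit. (a) is therefore removed.
All of (b)'s requirements are met (the coverage ratio is 73%, meeting the 70% threshold; the business's age is 32 months, less than the 33 months limit). But applying paragraph (m): (m) operates against (b): a current Standing Exemption Letter is held. Exception (b) does not apply.
Exception (c) requires that the reference index is below 360; but the reference index is 377, not below 360, so (c) is unavailable.
Exception (d) does not apply: assessed value is $210,500, short of $229,500.
Exception (e) fails — annual gross revenue is $593,000, not below $511,000.
No exception applies. The general rule governs.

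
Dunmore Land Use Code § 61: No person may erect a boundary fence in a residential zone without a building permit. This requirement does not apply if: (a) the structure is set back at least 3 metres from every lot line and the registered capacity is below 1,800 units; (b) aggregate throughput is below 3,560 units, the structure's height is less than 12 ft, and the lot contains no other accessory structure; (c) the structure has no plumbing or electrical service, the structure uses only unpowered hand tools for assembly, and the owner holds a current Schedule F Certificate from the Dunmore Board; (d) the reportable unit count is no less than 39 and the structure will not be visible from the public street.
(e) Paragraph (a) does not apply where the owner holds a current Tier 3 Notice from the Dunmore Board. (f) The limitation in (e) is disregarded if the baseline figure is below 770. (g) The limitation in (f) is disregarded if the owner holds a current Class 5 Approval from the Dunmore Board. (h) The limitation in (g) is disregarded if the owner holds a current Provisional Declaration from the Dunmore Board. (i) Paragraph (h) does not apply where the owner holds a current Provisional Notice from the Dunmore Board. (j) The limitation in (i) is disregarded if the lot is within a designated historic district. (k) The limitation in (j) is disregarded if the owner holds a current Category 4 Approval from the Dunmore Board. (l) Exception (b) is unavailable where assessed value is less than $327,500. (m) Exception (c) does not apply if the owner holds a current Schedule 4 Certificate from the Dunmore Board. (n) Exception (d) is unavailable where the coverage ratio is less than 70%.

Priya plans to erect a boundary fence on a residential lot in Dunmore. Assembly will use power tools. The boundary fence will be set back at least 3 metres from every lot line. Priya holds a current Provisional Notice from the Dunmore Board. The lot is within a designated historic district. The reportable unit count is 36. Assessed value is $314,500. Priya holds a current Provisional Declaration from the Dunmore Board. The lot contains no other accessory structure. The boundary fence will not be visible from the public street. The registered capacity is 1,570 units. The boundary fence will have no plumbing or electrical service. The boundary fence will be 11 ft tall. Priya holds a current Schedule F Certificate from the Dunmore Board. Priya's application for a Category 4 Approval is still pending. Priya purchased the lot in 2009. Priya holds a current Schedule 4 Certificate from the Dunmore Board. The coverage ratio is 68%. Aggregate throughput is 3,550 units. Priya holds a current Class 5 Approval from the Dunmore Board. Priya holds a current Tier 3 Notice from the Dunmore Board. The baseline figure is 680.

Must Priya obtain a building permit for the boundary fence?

Exception (a): the setback is at least 3 m on every side; the registered capacity is 1,570 units, below the 1,800 units limit — every condition holds. Applying paragraphs (e)–(k): (e) would limit (a) — a current Tier 3 Notice is held — but (f) sets (e) aside: (f) applies — the baseline figure is 680, below the 770 limit. (g) is triggered (a current Class 5 Approval is held), but is itself disapplied by (h): (h) operates against (g): a current Provisional Declaration is held. (i) would limit (h) — a current Provisional Notice is held — but (j) sets (i) aside: (j) applies — the lot is in a historic district. (k), which would lift (j), is not triggered — no current Category 4 Approval is held. Exception (a) stands.
Exception (b) is satisfied on its face — aggregate throughput is 3,550 units, below the 3,560 units limit; the structure's height is 11 ft, less than the 12 ft limit; the lot has no other accessory structure. But: (l) applies — assessed value is $314,500, less than the $327,500 limit. So (b) is unavailable.
Exception (c) fails — assembly uses power tools.
Exception (d) does not apply: the reportable unit count is 36, short of 39.

No — exception (a) applies; Priya does not need a building permit.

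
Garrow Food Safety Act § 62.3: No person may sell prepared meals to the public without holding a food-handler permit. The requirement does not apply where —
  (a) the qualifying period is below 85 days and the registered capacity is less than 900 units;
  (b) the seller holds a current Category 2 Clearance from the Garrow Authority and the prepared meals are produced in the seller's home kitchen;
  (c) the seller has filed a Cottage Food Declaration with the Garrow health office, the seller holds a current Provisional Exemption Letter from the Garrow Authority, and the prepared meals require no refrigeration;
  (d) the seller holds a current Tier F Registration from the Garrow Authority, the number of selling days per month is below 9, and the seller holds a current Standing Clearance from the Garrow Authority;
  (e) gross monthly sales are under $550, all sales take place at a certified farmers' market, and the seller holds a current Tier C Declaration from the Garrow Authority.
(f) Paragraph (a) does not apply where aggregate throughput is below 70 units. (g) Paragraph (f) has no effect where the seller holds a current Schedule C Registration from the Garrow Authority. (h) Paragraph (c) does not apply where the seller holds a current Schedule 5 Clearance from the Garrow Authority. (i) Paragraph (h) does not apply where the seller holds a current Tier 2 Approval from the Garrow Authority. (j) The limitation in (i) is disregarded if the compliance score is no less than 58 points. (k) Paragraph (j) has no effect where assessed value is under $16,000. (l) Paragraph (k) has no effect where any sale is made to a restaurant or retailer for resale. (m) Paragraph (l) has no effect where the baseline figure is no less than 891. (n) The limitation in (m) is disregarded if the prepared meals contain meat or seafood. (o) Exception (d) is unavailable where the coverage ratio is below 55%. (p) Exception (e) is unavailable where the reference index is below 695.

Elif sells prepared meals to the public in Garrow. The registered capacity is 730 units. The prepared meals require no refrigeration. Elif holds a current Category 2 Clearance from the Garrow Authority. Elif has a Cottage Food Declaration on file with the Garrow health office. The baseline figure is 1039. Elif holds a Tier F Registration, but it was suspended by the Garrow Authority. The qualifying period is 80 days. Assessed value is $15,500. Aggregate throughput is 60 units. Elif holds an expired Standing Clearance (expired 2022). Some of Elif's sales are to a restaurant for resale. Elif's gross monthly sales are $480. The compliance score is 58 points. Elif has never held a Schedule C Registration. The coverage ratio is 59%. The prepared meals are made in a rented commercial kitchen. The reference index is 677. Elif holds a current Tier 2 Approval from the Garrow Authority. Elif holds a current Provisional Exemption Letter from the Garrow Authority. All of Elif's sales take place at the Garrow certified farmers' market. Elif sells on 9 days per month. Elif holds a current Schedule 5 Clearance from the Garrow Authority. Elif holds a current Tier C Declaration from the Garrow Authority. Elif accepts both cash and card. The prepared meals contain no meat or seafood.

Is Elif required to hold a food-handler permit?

All of (a)'s requirements are met (the qualifying period is 80 days, below the 85 days limit; the registered capacity is 730 units, less than the 900 units limit). However, paragraphs (f)–(g) must be considered: (f) operates against (a): aggregate throughput is 60 units, below the 70 units limit. (g) is not engaged (there is no Schedule C Registration in force), so (f) stands. So (a) is unavailable.
Exception (b) does not apply: the prepared meals are made in a commercial kitchen, not a home kitchen.
Exception (c) is satisfied on its face — a Cottage Food Declaration is on file; a current Provisional Exemption Letter is held; the prepared meals are shelf-stable. Applying paragraphs (h)–(n): (h) applies (a current Schedule 5 Clearance is held), but is itself disapplied by (i): (i) operates against (h): a current Tier 2 Approval is held. (j) would limit (i) — the compliance score is 58 points, meeting the 58 points threshold — but (k) sets (j) aside: (k) is triggered — assessed value is $15,500, under the $16,000 limit. (l) is triggered (some sales are to a restaurant for resale), but is set aside by (m): (m) operates against (l): the baseline figure is 1,039, meeting the 891 threshold. (n) is inapplicable (the prepared meals contain no meat or seafood), so (m) stands. (c) remains available.
Exception (d) requires that the seller holds a current Tier F Registration from the Garrow Authority; but the Tier F Registration is not current, so (d) is unavailable.
Exception (e)'s conditions are all satisfied: gross monthly sales are $480, under the $550 limit; all sales are at a certified farmers' market; a current Tier C Declaration is held. Turning to paragraph (p): (p) operates against (e): the reference index is 677, below the 695 limit. So (e) is unavailable.

No — exception (c) applies; Elif is not required to hold a food-handler permit.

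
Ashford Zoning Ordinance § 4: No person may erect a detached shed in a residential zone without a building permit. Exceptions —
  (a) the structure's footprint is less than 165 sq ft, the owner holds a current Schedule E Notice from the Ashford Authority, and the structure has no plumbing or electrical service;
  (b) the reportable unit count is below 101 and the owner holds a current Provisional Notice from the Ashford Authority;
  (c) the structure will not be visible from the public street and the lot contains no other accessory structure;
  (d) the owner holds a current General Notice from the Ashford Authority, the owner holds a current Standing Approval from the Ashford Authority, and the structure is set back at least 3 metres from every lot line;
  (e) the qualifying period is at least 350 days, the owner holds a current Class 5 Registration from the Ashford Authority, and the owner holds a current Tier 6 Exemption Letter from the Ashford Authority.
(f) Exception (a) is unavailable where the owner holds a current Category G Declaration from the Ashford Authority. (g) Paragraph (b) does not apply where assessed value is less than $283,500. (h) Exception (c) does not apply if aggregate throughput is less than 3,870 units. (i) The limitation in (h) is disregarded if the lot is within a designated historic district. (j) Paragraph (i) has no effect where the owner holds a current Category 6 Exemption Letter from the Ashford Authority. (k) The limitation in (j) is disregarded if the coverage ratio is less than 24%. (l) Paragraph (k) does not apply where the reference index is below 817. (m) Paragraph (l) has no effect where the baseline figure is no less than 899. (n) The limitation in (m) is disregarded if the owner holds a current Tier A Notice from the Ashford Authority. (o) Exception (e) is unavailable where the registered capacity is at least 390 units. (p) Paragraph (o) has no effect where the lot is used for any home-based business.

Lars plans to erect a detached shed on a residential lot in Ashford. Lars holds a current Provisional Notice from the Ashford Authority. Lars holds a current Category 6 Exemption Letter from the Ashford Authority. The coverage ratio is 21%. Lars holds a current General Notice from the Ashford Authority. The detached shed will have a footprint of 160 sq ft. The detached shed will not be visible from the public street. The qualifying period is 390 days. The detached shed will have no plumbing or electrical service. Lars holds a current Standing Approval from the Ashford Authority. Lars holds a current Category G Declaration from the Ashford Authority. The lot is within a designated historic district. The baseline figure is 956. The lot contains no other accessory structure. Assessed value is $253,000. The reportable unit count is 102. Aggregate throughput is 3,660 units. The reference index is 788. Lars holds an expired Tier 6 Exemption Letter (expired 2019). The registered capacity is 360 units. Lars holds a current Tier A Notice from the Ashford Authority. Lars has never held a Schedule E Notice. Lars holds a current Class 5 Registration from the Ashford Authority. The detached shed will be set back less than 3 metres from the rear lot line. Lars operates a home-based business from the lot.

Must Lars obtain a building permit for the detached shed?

Exception (a) fails — there is no Schedule E Notice in force.
Exception (b) fails — the reportable unit count is 102, not below 101.
Exception (c): the structure will not be visible from the street; the lot has no other accessory structure — every condition holds. Turning to paragraphs (h)–(n): (h) operates — aggregate throughput is 3,660 units, less than the 3,870 units limit. (i) operates (the lot is in a historic district), but is displaced by (j): (j) operates against (i): a current Category 6 Exemption Letter is held. (k) would limit (j) — the coverage ratio is 21%, less than the 24% limit — but (l) sets (k) aside: (l) operates against (k): the reference index is 788, below the 817 limit. (m) would limit (l) — the baseline figure is 956, meeting the 899 threshold — but (n) sets (m) aside: (n) operates against (m): a current Tier A Notice is held. (c) is therefore removed.
Exception (d) does not apply: the rear setback is under 3 m.
Exception (e) requires that the owner holds a current Tier 6 Exemption Letter from the Ashford Authority; but no current Tier 6 Exemption Letter is held, so (e) is unavailable.
No exception applies. The general rule governs.

Yes — Lars must obtain a building permit.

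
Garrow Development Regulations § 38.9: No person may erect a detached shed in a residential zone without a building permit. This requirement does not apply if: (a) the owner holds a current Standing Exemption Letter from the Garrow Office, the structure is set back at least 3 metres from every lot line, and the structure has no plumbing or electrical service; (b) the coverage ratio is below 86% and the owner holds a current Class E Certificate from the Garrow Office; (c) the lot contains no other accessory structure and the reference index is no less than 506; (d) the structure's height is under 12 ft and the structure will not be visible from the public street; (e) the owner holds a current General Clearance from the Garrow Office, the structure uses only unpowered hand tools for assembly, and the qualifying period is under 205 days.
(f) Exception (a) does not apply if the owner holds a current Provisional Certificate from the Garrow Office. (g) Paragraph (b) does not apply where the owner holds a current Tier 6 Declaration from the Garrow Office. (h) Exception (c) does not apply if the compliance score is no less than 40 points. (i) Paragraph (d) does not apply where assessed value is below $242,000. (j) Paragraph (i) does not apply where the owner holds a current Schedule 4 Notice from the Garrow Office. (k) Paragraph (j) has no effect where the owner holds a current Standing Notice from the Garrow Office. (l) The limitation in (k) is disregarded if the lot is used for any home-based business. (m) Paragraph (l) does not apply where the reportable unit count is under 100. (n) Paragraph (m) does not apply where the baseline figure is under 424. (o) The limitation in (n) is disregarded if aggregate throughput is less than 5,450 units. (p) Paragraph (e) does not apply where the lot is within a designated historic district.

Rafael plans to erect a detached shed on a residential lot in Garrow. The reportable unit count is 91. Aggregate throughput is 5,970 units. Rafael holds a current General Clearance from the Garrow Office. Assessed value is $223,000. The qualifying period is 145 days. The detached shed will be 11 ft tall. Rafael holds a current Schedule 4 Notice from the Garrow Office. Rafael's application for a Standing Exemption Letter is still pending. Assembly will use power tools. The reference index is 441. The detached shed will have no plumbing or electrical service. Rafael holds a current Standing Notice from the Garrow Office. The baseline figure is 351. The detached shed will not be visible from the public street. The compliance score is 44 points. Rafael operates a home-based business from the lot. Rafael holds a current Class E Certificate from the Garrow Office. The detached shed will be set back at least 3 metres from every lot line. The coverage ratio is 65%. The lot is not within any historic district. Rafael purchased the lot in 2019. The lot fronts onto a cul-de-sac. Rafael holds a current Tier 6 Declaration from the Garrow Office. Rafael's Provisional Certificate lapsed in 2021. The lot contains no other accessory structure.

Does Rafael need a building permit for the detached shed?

Exception (a) fails — the Standing Exemption Letter is not current.
All of (b)'s requirements are met (the coverage ratio is 65%, below the 86% limit; a current Class E Certificate is held). But applying paragraph (g): (g) operates — a current Tier 6 Declaration is held. (b) is therefore removed.
Exception (c) requires that the reference index is no less than 506; but the reference index is 441, short of 506, so (c) is unavailable.
All of (d)'s requirements are met (the structure's height is 11 ft, under the 12 ft limit; the structure will not be visible from the street). Applying paragraphs (i)–(o): (i) is triggered (assessed value is $223,000, below the $242,000 limit), but is set aside by (j): (j) operates against (i): a current Schedule 4 Notice is held. (k) would limit (j) — a current Standing Notice is held — but (l) sets (k) aside: (l) is triggered — a home-based business operates on the lot. (m) operates (the reportable unit count is 91, under the 100 limit), but yields to (n): (n) operates against (m): the baseline figure is 351, under the 424 limit. (o) is not triggered (aggregate throughput is 5,970 units, not less than 5,450 units), so (n) stands. (d) remains available.
Exception (e) requires that the structure uses only unpowered hand tools for assembly; but assembly uses power tools, so (e) is unavailable.

No — exception (d) applies; Rafael does not need a building permit.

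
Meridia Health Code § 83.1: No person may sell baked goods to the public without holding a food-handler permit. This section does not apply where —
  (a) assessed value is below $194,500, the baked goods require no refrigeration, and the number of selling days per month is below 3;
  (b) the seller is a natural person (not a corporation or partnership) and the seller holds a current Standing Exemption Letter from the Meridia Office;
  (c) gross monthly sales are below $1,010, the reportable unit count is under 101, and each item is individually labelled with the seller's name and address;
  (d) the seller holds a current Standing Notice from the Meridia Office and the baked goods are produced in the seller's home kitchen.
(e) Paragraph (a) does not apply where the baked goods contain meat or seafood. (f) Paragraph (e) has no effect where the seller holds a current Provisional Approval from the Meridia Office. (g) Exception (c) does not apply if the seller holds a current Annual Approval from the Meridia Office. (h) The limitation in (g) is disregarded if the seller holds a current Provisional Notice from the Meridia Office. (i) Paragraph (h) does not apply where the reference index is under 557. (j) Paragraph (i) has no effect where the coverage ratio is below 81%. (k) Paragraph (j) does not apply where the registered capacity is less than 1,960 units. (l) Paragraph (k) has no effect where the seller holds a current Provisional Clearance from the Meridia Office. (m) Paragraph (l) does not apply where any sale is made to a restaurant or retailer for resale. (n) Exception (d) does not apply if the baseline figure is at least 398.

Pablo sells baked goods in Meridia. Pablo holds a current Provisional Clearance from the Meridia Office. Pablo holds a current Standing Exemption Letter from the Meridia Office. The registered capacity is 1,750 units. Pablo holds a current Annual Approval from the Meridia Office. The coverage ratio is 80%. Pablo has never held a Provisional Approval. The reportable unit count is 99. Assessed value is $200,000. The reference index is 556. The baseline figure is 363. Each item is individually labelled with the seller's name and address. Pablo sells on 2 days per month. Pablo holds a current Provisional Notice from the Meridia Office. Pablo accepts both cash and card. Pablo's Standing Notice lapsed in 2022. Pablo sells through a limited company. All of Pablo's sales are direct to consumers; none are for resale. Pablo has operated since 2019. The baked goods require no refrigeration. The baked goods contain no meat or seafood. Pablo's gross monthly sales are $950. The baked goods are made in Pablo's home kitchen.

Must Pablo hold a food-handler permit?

No — exception (c) applies; Pablo is not required to hold a food-handler permit.

Exception (a) does not apply: assessed value is $200,000, not below $194,500.
Exception (b) fails — the seller operates through a limited company.
Exception (c): gross monthly sales are $950, below the $1,010 limit; the reportable unit count is 99, under the 101 limit; items are individually labelled — every condition holds. Under paragraphs (g)–(m): (g) would limit (c) — a current Annual Approval is held — but (h) sets (g) aside: (h) operates against (g): a current Provisional Notice is held. (i) is triggered (the reference index is 556, under the 557 limit), but yields to (j): (j) operates — the coverage ratio is 80%, below the 81% limit. (k) applies (the registered capacity is 1,750 units, less than the 1,960 units limit), but is overridden by (l): (l) operates — a current Provisional Clearance is held. (m), which would lift (l), does not operate here — no sales are for resale. So (c) applies.
Exception (d) fails — the Standing Notice is not current.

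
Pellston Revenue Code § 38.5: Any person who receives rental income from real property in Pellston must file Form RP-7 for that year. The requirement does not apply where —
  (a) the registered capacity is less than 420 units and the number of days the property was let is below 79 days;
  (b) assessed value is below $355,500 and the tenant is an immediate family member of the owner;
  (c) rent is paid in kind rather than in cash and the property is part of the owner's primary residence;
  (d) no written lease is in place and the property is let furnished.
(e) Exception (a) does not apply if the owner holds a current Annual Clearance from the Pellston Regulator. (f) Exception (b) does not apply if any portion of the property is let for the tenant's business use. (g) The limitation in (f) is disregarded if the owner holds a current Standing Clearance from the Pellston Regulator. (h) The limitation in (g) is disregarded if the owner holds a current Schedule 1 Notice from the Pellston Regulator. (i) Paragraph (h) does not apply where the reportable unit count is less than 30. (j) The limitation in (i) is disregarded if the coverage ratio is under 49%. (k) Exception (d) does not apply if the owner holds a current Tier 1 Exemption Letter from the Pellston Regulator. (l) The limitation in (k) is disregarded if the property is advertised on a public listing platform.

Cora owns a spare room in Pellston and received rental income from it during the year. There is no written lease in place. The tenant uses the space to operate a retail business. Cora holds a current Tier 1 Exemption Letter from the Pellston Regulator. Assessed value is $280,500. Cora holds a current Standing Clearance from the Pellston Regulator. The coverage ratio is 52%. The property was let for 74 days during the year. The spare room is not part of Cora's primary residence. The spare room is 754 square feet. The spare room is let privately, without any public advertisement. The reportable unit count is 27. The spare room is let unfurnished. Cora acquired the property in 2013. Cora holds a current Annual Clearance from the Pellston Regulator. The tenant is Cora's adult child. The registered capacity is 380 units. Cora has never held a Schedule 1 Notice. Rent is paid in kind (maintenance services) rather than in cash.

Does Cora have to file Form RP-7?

Exception (a)'s conditions are all satisfied: the registered capacity is 380 units, less than the 420 units limit; the number of days the property was let is 74 days, below the 79 days limit. However, paragraph (e) must be considered: (e) is triggered — a current Annual Clearance is held. (a) is therefore removed.
Exception (b)'s conditions are all satisfied: assessed value is $280,500, below the $355,500 limit; the tenant is an immediate family member. Applying paragraphs (f)–(j): (f) is engaged (the space is let for business use), but is overridden by (g): (g) operates against (f): a current Standing Clearance is held. (h) does not operate here (no current Schedule 1 Notice is held), so (g) stands. Exception (b) stands.
Exception (c) does not apply: the spare room is not part of the primary residence.
Exception (d) does not apply: the property is let unfurnished.

No — exception (b) applies; Cora is not required to file Form RP-7.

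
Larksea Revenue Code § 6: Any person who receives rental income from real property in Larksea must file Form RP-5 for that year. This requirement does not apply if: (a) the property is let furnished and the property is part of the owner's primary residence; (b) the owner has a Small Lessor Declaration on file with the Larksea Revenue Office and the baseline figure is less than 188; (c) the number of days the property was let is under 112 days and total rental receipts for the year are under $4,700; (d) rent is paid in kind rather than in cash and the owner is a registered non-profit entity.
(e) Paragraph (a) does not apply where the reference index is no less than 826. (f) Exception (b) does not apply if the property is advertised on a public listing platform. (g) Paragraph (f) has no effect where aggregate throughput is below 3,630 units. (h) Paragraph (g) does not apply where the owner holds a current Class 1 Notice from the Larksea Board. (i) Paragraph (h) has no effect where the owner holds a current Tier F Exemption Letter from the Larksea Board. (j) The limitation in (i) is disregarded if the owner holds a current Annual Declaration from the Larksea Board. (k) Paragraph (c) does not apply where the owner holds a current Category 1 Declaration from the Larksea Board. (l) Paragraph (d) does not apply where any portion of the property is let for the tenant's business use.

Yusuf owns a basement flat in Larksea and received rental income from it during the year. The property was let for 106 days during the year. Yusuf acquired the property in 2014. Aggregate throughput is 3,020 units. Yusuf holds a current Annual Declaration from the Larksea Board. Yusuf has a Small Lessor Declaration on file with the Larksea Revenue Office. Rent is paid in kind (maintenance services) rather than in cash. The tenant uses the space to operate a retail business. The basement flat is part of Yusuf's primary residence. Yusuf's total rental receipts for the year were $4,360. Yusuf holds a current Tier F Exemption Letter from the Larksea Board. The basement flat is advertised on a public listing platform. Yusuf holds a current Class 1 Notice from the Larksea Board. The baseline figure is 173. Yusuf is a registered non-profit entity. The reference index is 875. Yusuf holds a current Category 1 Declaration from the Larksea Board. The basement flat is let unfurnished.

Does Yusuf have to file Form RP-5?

Exception (a) requires that the property is let furnished; but the property is let unfurnished, so (a) is unavailable.
Exception (b) is satisfied on its face — a Small Lessor Declaration is on file; the baseline figure is 173, less than the 188 limit. But applying paragraphs (f)–(j): (f) operates against (b): the property is publicly advertised. (g) would limit (f) — aggregate throughput is 3,020 units, below the 3,630 units limit — but (h) sets (g) aside: (h) is triggered — a current Class 1 Notice is held. (i) would limit (h) — a current Tier F Exemption Letter is held — but (j) sets (i) aside: (j) is triggered — a current Annual Declaration is held. So (b) is unavailable.
Exception (c) is satisfied on its face — the number of days the property was let is 106 days, under the 112 days limit; total rental receipts for the year are $4,360, under the $4,700 limit. However, paragraph (k) must be considered: (k) operates against (c): a current Category 1 Declaration is held. So (c) is unavailable.
Exception (d) is satisfied on its face — rent is paid in kind; Yusuf is a registered non-profit. But: (l) operates against (d): the space is let for business use. So (d) is unavailable.
No exception applies. The general rule governs.

Yes — Yusuf must file Form RP-5.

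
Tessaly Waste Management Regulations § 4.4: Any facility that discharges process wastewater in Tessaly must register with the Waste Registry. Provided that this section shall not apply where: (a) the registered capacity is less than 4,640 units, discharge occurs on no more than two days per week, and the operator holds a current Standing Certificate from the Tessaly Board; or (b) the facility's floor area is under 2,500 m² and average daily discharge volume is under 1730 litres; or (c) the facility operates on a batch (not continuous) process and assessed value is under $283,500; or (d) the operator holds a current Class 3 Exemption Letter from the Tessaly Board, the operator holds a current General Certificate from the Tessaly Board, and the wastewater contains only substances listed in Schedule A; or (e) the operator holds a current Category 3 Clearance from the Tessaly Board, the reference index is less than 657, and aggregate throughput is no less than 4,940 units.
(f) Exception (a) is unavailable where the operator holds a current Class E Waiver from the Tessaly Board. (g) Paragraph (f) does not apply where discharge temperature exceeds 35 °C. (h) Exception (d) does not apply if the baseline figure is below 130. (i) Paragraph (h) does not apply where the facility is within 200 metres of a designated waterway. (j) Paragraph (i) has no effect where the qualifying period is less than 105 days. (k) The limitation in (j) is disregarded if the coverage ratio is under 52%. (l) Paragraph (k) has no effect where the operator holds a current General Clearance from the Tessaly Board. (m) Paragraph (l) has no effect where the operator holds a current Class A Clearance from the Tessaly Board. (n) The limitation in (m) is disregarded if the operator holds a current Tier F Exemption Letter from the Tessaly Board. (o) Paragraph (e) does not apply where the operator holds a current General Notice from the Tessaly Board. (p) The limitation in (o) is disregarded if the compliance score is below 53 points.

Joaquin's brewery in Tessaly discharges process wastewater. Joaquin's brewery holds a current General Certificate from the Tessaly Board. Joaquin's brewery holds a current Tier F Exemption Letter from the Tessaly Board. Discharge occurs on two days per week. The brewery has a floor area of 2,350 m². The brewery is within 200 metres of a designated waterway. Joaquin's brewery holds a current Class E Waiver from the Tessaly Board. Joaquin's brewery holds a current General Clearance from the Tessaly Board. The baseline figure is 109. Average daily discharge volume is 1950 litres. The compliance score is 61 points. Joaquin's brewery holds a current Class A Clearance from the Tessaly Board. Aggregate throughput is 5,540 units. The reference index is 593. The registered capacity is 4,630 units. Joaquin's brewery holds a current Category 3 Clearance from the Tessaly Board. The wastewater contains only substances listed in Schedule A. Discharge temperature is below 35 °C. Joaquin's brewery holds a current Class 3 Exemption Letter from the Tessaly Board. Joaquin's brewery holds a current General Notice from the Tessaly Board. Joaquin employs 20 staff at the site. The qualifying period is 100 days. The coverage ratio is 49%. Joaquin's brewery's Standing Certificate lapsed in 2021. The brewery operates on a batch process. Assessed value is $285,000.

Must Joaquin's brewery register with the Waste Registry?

Exception (a) does not apply: the Standing Certificate is not current.
Exception (b) fails — average daily discharge volume is 1950 litres, not under 1730 litres.
Exception (c) fails — assessed value is $285,000, not under $283,500.
Exception (d) is satisfied on its face — a current Class 3 Exemption Letter is held; a current General Certificate is held; the wastewater is Schedule-A-only. But applying paragraphs (h)–(n): (h) is engaged — the baseline figure is 109, below the 130 limit. (i) would limit (h) — the brewery is within 200 m of a designated waterway — but (j) sets (i) aside: (j) operates — the qualifying period is 100 days, less than the 105 days limit. (k) operates (the coverage ratio is 49%, under the 52% limit), but is set aside by (l): (l) operates against (k): a current General Clearance is held. (m) is engaged (a current Class A Clearance is held), but is overridden by (n): (n) operates against (m): a current Tier F Exemption Letter is held. So (d) is unavailable.
Exception (e): a current Category 3 Clearance is held; the reference index is 593, less than the 657 limit; aggregate throughput is 5,540 units, meeting the 4,940 units threshold — every condition holds. But applying paragraphs (o)–(p): (o) operates — a current General Notice is held. (p) is not triggered (the compliance score is 61 points, not below 53 points), so (o) stands. (e) is therefore removed.
No exception applies. The general rule governs.

Yes — Joaquin's brewery must register with the Waste Registry.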